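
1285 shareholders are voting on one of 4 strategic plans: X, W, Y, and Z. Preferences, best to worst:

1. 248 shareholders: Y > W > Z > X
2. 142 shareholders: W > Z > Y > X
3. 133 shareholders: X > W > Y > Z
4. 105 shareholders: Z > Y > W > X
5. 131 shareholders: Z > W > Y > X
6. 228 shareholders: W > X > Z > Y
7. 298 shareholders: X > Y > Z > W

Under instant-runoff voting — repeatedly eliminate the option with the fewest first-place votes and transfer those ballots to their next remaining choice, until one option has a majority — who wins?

Round 1: X 431, W 370, Y 248, Z 236. Eliminate Z.
Round 2: X 431, W 501, Y 353. Eliminate Y.
Round 3: X 431, W 854. W has a majority.

W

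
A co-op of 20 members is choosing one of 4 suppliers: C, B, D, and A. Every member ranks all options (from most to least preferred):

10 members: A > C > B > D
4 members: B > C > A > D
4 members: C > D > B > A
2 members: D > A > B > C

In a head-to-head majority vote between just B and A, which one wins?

A

Voters preferring B to A: 8; preferring A to B: 12.
A wins the head-to-head.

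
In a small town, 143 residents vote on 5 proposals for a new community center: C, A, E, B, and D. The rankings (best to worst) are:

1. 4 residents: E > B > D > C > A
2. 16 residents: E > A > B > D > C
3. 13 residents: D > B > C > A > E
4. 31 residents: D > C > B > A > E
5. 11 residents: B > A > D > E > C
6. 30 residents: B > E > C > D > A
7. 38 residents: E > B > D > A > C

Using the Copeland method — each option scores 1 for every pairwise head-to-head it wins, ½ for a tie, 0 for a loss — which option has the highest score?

C: beats A; loses to E, B, and D → score 1.
A: loses to C, E, B, and D → score 0.
E: beats C, A, and D; loses to B → score 3.
B: beats C, A, E, and D → score 4.
D: beats C and A; loses to E and B → score 2.
B has the best pairwise record.

B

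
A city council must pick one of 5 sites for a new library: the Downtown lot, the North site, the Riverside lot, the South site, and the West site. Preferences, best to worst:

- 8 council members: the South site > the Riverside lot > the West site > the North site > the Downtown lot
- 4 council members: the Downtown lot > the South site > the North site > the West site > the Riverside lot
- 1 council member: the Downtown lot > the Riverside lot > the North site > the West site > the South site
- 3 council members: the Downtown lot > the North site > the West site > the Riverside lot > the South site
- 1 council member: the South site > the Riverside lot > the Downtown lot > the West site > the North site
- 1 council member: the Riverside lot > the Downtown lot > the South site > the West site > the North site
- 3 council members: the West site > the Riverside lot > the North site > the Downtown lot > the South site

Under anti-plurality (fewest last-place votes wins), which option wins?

the West site

Last-place votes: the Downtown lot 8, the North site 2, the Riverside lot 4, the South site 7, the West site 0.
the West site is ranked last by the fewest voters, so the West site wins.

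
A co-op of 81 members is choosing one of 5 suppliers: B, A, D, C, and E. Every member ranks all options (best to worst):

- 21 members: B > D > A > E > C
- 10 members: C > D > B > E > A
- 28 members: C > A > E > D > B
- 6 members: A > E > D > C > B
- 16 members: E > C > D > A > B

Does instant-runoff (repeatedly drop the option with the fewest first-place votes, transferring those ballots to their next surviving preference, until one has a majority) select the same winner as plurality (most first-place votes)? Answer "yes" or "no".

Instant-runoff — R1 B 21, A 6, D 0, C 38, E 16 (D out); R2 B 21, A 6, C 38, E 16 (A out); R3 B 21, C 38, E 22 (B out); R4 C 38, E 43 (E winner). Winner: E.
Plurality — first-place votes: B 21, A 6, D 0, C 38, E 16. Winner: C.
The two methods disagree.

no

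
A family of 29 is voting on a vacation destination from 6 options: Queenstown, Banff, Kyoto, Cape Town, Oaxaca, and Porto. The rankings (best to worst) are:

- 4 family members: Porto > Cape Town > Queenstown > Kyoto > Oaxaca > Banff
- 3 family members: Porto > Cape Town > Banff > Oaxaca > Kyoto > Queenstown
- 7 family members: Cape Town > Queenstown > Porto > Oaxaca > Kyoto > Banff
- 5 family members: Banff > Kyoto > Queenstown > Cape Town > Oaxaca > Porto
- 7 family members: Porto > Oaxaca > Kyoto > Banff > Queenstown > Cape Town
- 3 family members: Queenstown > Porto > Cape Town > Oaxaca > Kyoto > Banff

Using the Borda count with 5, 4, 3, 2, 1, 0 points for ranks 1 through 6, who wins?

Porto

Queenstown: 4·3 + 3·0 + 7·4 + 5·3 + 7·1 + 3·5 = 77
Banff: 4·0 + 3·3 + 7·0 + 5·5 + 7·2 + 3·0 = 48
Kyoto: 4·2 + 3·1 + 7·1 + 5·4 + 7·3 + 3·1 = 62
Cape Town: 4·4 + 3·4 + 7·5 + 5·2 + 7·0 + 3·3 = 82
Oaxaca: 4·1 + 3·2 + 7·2 + 5·1 + 7·4 + 3·2 = 63
Porto: 4·5 + 3·5 + 7·3 + 5·0 + 7·5 + 3·4 = 103
Porto has the highest Borda score (103).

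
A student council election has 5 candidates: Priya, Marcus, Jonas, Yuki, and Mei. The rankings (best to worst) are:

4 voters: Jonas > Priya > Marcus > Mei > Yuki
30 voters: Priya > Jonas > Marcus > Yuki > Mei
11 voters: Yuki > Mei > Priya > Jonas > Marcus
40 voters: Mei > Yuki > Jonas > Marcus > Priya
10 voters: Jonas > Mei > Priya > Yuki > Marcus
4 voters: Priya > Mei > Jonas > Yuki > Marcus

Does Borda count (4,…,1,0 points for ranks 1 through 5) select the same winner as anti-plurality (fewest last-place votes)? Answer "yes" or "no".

yes

Borda — scores: Priya 190, Marcus 108, Jonas 245, Yuki 208, Mei 239. Winner: Jonas.
Anti-plurality — last-place votes: Priya 40, Marcus 25, Jonas 0, Yuki 4, Mei 30. Winner: Jonas.
The two methods agree.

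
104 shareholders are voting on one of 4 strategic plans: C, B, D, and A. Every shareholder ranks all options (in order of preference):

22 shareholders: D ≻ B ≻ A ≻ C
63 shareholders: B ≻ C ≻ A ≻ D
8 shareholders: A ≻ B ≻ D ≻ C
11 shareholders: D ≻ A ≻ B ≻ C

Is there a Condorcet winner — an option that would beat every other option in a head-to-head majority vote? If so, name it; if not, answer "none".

B

B vs C: 104–0 for B.
B vs D: 71–33 for B.
B vs A: 85–19 for B.
B beats every other option head-to-head.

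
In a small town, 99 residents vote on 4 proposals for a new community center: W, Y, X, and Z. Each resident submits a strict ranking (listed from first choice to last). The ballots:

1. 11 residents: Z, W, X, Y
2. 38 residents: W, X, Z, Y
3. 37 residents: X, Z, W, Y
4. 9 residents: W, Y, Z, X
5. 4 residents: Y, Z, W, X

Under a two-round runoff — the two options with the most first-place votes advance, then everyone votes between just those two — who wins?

W

Round 1 first-place votes: W 47, Y 4, X 37, Z 11.
W and X advance.
Runoff: W is preferred to X by 62 voters; X by 37.
W wins the runoff.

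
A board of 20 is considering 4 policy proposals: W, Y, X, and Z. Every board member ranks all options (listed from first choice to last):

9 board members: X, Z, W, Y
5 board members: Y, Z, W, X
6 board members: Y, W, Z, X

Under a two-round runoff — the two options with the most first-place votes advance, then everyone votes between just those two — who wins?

Round 1 first-place votes: W 0, Y 11, X 9, Z 0.
Y and X advance.
Runoff: Y is preferred to X by 11 voters; X by 9.
Y wins the runoff.

Y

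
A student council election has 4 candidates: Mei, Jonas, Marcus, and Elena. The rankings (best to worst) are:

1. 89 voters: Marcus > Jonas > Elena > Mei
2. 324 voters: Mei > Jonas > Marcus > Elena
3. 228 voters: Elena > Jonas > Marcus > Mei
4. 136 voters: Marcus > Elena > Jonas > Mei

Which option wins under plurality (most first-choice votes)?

Mei

First-place votes: Mei 324, Jonas 0, Marcus 225, Elena 228.
Mei has the most first-place votes.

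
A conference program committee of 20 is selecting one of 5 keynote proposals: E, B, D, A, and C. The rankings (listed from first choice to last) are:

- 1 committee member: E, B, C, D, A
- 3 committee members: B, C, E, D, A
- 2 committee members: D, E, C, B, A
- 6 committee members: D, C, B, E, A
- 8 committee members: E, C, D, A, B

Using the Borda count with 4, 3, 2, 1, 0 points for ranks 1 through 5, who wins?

E: 1·4 + 3·2 + 2·3 + 6·1 + 8·4 = 54
B: 1·3 + 3·4 + 2·1 + 6·2 + 8·0 = 29
D: 1·1 + 3·1 + 2·4 + 6·4 + 8·2 = 52
A: 1·0 + 3·0 + 2·0 + 6·0 + 8·1 = 8
C: 1·2 + 3·3 + 2·2 + 6·3 + 8·3 = 57
C has the highest Borda score (57).

C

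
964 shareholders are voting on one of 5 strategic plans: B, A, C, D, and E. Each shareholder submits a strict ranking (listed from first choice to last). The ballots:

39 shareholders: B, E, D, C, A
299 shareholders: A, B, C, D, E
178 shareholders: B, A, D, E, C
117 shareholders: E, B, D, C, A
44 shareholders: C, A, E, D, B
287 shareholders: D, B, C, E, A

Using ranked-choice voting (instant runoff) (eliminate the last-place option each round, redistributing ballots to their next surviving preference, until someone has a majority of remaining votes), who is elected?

B

Round 1: B 217, A 299, C 44, D 287, E 117. Eliminate C.
Round 2: B 217, A 343, D 287, E 117. Eliminate E.
Round 3: B 334, A 343, D 287. Eliminate D.
Round 4: B 621, A 343. B has a majority.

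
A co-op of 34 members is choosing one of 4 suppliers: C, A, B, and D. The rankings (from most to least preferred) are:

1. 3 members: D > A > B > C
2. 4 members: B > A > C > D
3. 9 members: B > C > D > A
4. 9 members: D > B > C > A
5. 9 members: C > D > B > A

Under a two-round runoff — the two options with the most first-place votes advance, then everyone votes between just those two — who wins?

Round 1 first-place votes: C 9, A 0, B 13, D 12.
B and D advance.
Runoff: B is preferred to D by 13 voters; D by 21.
D wins the runoff.

D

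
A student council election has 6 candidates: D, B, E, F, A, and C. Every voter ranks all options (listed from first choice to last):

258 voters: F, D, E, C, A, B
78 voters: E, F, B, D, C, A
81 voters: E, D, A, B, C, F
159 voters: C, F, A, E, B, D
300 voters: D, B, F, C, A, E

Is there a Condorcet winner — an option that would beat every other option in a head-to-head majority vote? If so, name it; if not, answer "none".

F vs D: 495–381 for F.
F vs B: 495–381 for F.
F vs E: 717–159 for F.
F vs A: 795–81 for F.
F vs C: 636–240 for F.
F beats every other option head-to-head.

F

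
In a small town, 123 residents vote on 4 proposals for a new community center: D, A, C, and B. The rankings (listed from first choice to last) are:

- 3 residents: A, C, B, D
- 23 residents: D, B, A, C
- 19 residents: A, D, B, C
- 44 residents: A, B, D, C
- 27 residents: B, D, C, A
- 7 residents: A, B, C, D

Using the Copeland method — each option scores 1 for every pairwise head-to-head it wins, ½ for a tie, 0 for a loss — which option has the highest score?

D: beats C; loses to A and B → score 1.
A: beats D, C, and B → score 3.
C: loses to D, A, and B → score 0.
B: beats D and C; loses to A → score 2.
A has the best pairwise record.

A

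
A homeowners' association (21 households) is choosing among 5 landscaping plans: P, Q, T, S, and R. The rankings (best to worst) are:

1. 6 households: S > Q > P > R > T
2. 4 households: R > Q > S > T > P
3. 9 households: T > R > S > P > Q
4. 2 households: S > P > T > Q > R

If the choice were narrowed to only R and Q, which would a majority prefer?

Voters preferring R to Q: 13; preferring Q to R: 8.
R wins the head-to-head.

R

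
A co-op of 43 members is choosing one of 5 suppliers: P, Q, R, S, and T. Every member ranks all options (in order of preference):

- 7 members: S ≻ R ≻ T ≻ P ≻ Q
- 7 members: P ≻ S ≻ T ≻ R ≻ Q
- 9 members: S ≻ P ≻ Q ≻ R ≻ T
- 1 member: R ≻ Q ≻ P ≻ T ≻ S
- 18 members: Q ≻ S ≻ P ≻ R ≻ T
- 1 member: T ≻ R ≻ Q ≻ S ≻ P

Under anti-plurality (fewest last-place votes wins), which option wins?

Last-place votes: P 1, Q 14, R 0, S 1, T 27.
R is ranked last by the fewest voters, so R wins.

R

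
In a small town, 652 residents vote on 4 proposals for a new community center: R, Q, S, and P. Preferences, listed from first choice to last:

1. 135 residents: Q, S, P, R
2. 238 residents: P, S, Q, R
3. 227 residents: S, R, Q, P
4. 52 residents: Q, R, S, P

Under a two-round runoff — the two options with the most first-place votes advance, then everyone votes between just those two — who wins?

S

Round 1 first-place votes: R 0, Q 187, S 227, P 238.
P and S advance.
Runoff: P is preferred to S by 238 voters; S by 414.
S wins the runoff.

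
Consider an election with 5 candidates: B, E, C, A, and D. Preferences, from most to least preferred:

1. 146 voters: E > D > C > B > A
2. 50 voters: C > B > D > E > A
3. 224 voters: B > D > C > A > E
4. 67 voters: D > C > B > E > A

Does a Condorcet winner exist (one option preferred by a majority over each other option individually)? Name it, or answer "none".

Checking pairwise contests:
C beats B 263–224.
B beats E 341–146.
D beats C 437–50.
B beats A 487–0.
B beats D 274–213.
Every option loses at least one head-to-head, so there is no Condorcet winner.

none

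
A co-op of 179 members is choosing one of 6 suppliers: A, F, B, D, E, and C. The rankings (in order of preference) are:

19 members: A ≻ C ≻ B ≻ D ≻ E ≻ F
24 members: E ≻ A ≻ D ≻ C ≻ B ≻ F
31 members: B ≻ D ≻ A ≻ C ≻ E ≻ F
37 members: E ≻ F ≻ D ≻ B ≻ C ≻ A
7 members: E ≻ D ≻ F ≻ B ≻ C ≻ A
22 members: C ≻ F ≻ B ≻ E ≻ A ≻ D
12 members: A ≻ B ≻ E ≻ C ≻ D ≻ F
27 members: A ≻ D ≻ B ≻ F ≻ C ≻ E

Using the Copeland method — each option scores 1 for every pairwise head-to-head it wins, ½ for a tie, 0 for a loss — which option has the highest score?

B

A: beats F, D, and C; loses to B and E → score 3.
F: loses to A, B, D, E, and C → score 0.
B: beats A, F, E, and C; loses to D → score 4.
D: beats F, B, and C; loses to A and E → score 3.
E: beats A, F, and D; loses to B and C → score 3.
C: beats F and E; loses to A, B, and D → score 2.
B has the best pairwise record.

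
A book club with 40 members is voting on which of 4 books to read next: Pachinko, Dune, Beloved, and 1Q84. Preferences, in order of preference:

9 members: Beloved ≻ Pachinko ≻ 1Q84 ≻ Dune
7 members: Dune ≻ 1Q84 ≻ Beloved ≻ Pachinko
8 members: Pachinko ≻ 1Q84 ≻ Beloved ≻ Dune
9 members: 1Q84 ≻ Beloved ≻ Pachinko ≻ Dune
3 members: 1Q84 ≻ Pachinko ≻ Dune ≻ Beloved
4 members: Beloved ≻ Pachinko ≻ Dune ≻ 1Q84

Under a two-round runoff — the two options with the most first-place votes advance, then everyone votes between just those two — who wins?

Round 1 first-place votes: Pachinko 8, Dune 7, Beloved 13, 1Q84 12.
Beloved and 1Q84 advance.
Runoff: Beloved is preferred to 1Q84 by 13 voters; 1Q84 by 27.
1Q84 wins the runoff.

1Q84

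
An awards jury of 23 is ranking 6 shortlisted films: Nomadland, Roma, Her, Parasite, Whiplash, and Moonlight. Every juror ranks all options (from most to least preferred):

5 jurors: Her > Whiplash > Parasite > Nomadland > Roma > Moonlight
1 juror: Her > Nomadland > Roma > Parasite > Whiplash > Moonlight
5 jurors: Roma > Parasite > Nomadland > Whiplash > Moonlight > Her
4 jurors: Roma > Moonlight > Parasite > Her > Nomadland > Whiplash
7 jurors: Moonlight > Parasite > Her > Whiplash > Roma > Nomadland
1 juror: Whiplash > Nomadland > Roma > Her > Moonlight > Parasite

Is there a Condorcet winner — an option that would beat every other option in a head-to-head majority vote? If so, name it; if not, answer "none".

Checking pairwise contests:
Roma beats Nomadland 16–7.
Her beats Roma 13–10.
Parasite beats Her 16–7.
Moonlight beats Parasite 12–11.
Her beats Whiplash 17–6.
Nomadland beats Moonlight 12–11.
Every option loses at least one head-to-head, so there is no Condorcet winner.

none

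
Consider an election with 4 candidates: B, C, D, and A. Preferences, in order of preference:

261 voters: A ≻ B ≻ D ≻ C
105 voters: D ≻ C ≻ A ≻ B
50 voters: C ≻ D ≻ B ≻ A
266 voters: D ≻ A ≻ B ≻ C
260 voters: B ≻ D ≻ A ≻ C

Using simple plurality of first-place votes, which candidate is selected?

First-place votes: B 260, C 50, D 371, A 261.
D has the most first-place votes.

D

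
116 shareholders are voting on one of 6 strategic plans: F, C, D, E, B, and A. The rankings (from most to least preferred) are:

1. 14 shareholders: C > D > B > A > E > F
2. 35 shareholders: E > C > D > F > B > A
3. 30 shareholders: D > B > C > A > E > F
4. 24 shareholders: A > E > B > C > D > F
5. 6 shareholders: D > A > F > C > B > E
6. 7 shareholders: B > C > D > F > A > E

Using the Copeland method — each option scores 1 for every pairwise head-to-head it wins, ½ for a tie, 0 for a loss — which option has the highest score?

F: loses to C, D, E, B, and A → score 0.
C: beats F, D, and A; loses to E and B → score 3.
D: beats F, B, and A; loses to C and E → score 3.
E: beats F, C, D, and B; loses to A → score 4.
B: beats F, C, and A; loses to D and E → score 3.
A: beats F and E; loses to C, D, and B → score 2.
E has the best pairwise record.

E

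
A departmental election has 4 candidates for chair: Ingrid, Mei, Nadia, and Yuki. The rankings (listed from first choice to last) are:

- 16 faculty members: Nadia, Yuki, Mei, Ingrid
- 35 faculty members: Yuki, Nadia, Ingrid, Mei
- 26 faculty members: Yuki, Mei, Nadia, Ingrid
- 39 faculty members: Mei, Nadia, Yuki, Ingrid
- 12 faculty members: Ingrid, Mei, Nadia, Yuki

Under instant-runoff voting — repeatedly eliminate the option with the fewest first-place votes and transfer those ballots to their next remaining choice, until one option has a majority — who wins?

Yuki

Round 1: Ingrid 12, Mei 39, Nadia 16, Yuki 61. Eliminate Ingrid.
Round 2: Mei 51, Nadia 16, Yuki 61. Eliminate Nadia.
Round 3: Mei 51, Yuki 77. Yuki has a majority.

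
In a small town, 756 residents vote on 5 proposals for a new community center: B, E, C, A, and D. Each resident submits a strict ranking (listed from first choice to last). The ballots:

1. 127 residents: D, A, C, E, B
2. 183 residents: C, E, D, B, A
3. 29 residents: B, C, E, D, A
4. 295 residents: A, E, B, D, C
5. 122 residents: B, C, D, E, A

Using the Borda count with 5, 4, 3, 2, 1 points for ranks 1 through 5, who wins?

E

B: 127·1 + 183·2 + 29·5 + 295·3 + 122·5 = 2133
E: 127·2 + 183·4 + 29·3 + 295·4 + 122·2 = 2497
C: 127·3 + 183·5 + 29·4 + 295·1 + 122·4 = 2195
A: 127·4 + 183·1 + 29·1 + 295·5 + 122·1 = 2317
D: 127·5 + 183·3 + 29·2 + 295·2 + 122·3 = 2198
E has the highest Borda score (2497).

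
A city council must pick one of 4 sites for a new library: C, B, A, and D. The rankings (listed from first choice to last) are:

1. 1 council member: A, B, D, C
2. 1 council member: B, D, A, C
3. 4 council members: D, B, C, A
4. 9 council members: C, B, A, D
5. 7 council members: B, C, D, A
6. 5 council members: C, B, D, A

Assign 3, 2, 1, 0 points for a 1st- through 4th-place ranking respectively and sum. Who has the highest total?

B

C: 1·0 + 1·0 + 4·1 + 9·3 + 7·2 + 5·3 = 60
B: 1·2 + 1·3 + 4·2 + 9·2 + 7·3 + 5·2 = 62
A: 1·3 + 1·1 + 4·0 + 9·1 + 7·0 + 5·0 = 13
D: 1·1 + 1·2 + 4·3 + 9·0 + 7·1 + 5·1 = 27
B has the highest Borda score (62).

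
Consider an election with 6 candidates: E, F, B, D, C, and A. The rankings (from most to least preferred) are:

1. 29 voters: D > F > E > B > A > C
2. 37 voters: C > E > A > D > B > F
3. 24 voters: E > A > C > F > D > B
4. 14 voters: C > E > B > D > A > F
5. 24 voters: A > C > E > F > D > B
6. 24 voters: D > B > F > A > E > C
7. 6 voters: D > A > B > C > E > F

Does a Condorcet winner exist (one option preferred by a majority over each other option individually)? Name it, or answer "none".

Checking pairwise contests:
C beats E 81–77.
E beats F 105–53.
E beats B 128–30.
E beats D 99–59.
A beats C 107–51.
E beats A 104–54.
Every option loses at least one head-to-head, so there is no Condorcet winner.

none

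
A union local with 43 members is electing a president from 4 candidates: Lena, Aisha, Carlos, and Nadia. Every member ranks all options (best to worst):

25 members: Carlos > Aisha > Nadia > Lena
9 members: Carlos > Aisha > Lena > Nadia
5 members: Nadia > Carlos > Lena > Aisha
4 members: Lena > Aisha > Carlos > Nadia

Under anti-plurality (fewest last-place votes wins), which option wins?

Carlos

Last-place votes: Lena 25, Aisha 5, Carlos 0, Nadia 13.
Carlos is ranked last by the fewest voters, so Carlos wins.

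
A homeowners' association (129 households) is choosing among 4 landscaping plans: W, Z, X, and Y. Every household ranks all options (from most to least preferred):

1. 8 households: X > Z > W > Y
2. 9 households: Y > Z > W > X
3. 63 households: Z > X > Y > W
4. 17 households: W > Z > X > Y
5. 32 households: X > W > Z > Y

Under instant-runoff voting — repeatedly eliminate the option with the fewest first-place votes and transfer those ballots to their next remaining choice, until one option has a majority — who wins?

Z

Round 1: W 17, Z 63, X 40, Y 9. Eliminate Y.
Round 2: W 17, Z 72, X 40. Z has a majority.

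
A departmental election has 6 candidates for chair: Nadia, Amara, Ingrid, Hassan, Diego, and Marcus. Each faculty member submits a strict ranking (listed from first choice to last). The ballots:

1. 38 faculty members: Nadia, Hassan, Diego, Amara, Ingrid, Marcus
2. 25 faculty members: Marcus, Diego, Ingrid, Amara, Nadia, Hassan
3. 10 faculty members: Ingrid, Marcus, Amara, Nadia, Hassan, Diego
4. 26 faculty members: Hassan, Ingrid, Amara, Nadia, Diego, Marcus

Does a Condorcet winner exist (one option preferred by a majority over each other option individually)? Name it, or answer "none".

Checking pairwise contests:
Amara beats Nadia 61–38.
Ingrid beats Amara 61–38.
Hassan beats Ingrid 64–35.
Nadia beats Hassan 73–26.
Nadia beats Diego 74–25.
Nadia beats Marcus 64–35.
Every option loses at least one head-to-head, so there is no Condorcet winner.

none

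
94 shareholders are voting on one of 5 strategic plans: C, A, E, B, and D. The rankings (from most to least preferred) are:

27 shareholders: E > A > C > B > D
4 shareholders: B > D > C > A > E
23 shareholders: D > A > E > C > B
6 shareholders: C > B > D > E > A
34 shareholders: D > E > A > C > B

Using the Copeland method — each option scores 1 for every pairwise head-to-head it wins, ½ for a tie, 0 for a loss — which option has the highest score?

D

C: beats B; loses to A, E, and D → score 1.
A: beats C and B; loses to E and D → score 2.
E: beats C, A, and B; loses to D → score 3.
B: loses to C, A, E, and D → score 0.
D: beats C, A, E, and B → score 4.
D has the best pairwise record.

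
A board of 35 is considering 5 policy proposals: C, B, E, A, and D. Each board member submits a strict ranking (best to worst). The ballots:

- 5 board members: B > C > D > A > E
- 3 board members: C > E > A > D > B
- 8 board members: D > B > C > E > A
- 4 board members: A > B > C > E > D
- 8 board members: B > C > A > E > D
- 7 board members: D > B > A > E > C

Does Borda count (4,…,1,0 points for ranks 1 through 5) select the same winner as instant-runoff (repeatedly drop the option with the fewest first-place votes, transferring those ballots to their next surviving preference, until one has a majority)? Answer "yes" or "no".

Borda — scores: C 75, B 109, E 36, A 57, D 73. Winner: B.
Instant-runoff — R1 C 3, B 13, E 0, A 4, D 15 (E out); R2 C 3, B 13, A 4, D 15 (C out); R3 B 13, A 7, D 15 (A out); R4 B 17, D 18 (D winner). Winner: D.
The two methods disagree.

no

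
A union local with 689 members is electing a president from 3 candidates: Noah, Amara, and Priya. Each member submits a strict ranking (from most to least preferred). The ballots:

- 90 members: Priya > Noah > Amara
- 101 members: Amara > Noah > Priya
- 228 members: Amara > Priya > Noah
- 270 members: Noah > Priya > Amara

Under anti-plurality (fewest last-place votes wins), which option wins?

Last-place votes: Noah 228, Amara 360, Priya 101.
Priya is ranked last by the fewest voters, so Priya wins.

Priya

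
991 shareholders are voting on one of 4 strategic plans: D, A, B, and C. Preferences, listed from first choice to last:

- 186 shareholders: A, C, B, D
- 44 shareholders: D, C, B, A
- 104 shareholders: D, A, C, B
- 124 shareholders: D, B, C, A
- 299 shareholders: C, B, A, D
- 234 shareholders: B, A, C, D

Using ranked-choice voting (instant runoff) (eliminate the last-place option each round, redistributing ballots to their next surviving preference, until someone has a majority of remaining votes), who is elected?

C

Round 1: D 272, A 186, B 234, C 299. Eliminate A.
Round 2: D 272, B 234, C 485. Eliminate B.
Round 3: D 272, C 719. C has a majority.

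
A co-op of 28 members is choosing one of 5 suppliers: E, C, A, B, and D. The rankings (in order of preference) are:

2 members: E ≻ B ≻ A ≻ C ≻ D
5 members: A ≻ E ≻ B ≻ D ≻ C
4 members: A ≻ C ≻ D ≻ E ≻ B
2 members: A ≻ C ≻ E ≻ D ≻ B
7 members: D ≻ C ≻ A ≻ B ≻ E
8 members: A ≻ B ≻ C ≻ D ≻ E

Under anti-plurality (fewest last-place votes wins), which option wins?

Last-place votes: E 15, C 5, A 0, B 6, D 2.
A is ranked last by the fewest voters, so A wins.

A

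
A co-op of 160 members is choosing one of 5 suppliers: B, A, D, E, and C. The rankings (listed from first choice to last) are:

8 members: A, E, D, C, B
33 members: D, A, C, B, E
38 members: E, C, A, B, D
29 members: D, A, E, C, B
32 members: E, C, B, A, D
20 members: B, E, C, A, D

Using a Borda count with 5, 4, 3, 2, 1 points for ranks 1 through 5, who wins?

E

B: 8·1 + 33·2 + 38·2 + 29·1 + 32·3 + 20·5 = 375
A: 8·5 + 33·4 + 38·3 + 29·4 + 32·2 + 20·2 = 506
D: 8·3 + 33·5 + 38·1 + 29·5 + 32·1 + 20·1 = 424
E: 8·4 + 33·1 + 38·5 + 29·3 + 32·5 + 20·4 = 582
C: 8·2 + 33·3 + 38·4 + 29·2 + 32·4 + 20·3 = 513
E has the highest Borda score (582).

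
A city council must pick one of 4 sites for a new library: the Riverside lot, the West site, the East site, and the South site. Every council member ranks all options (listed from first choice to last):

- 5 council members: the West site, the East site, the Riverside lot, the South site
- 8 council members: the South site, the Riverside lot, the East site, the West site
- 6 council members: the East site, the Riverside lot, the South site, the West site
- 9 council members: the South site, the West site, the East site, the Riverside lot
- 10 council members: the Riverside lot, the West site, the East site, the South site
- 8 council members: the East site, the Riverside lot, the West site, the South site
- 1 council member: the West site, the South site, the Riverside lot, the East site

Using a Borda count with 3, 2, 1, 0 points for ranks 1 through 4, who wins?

the Riverside lot: 5·1 + 8·2 + 6·2 + 9·0 + 10·3 + 8·2 + 1·1 = 80
the West site: 5·3 + 8·0 + 6·0 + 9·2 + 10·2 + 8·1 + 1·3 = 64
the East site: 5·2 + 8·1 + 6·3 + 9·1 + 10·1 + 8·3 + 1·0 = 79
the South site: 5·0 + 8·3 + 6·1 + 9·3 + 10·0 + 8·0 + 1·2 = 59
the Riverside lot has the highest Borda score (80).

the Riverside lot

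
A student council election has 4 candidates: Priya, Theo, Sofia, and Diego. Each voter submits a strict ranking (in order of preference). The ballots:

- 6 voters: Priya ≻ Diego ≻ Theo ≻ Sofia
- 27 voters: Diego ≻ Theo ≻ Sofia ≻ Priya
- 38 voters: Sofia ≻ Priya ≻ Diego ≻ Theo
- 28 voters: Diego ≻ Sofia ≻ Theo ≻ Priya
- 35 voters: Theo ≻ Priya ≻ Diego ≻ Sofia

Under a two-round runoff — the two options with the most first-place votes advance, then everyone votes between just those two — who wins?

Round 1 first-place votes: Priya 6, Theo 35, Sofia 38, Diego 55.
Diego and Sofia advance.
Runoff: Diego is preferred to Sofia by 96 voters; Sofia by 38.
Diego wins the runoff.

Diego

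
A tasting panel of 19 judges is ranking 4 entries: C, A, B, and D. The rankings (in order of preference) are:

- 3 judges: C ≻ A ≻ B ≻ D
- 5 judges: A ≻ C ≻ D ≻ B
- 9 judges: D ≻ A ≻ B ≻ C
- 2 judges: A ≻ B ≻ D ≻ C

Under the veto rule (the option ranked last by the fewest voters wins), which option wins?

A

Last-place votes: C 11, A 0, B 5, D 3.
A is ranked last by the fewest voters, so A wins.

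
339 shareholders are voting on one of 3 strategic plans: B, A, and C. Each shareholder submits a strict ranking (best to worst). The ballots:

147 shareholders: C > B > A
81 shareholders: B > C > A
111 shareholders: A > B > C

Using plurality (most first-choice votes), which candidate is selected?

C

First-place votes: B 81, A 111, C 147.
C has the most first-place votes.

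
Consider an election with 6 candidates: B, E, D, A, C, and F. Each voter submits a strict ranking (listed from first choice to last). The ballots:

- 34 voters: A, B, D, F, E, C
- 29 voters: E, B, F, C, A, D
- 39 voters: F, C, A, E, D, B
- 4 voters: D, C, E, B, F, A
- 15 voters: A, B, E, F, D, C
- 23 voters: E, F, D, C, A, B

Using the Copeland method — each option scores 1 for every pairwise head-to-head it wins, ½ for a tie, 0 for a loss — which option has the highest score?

B: beats D, C, and F; loses to E and A → score 3.
E: beats B, D, and C; loses to A and F → score 3.
D: beats C; loses to B, E, A, and F → score 1.
A: beats B, E, and D; loses to C and F → score 3.
C: beats A; loses to B, E, D, and F → score 1.
F: beats E, D, A, and C; loses to B → score 4.
F has the best pairwise record.

F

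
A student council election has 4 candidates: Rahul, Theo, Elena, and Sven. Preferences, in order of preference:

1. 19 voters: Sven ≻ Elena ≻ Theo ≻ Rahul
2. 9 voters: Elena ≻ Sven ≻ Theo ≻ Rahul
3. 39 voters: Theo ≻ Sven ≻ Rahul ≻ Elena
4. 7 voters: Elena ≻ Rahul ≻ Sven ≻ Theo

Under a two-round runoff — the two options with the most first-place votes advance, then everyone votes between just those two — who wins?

Theo

Round 1 first-place votes: Rahul 0, Theo 39, Elena 16, Sven 19.
Theo and Sven advance.
Runoff: Theo is preferred to Sven by 39 voters; Sven by 35.
Theo wins the runoff.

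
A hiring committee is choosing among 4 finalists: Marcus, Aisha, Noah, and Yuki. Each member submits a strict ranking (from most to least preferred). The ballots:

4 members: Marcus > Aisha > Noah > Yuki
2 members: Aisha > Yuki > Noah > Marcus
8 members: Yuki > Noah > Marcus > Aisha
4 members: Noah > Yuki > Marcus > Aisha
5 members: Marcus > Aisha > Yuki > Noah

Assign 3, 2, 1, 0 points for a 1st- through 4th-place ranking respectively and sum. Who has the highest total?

Marcus: 4·3 + 2·0 + 8·1 + 4·1 + 5·3 = 39
Aisha: 4·2 + 2·3 + 8·0 + 4·0 + 5·2 = 24
Noah: 4·1 + 2·1 + 8·2 + 4·3 + 5·0 = 34
Yuki: 4·0 + 2·2 + 8·3 + 4·2 + 5·1 = 41
Yuki has the highest Borda score (41).

Yuki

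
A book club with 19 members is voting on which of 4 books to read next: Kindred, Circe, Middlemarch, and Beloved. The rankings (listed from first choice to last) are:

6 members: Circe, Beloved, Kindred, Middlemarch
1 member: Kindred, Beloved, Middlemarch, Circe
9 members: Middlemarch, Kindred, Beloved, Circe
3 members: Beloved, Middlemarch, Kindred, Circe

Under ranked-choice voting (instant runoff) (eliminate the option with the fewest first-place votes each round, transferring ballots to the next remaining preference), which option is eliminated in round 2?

Beloved

Round 1: Kindred 1, Circe 6, Middlemarch 9, Beloved 3. Eliminate Kindred.
Round 2: Circe 6, Middlemarch 9, Beloved 4. Eliminate Beloved.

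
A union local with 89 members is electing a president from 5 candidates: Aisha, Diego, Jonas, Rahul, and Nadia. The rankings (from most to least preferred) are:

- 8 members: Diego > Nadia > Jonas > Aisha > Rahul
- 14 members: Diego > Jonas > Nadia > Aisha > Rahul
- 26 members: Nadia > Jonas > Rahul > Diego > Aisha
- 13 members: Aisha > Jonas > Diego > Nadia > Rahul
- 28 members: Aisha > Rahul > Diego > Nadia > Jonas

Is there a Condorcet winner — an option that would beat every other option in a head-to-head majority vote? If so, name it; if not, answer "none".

Checking pairwise contests:
Diego beats Aisha 48–41.
Rahul beats Diego 54–35.
Diego beats Jonas 50–39.
Aisha beats Rahul 63–26.
Diego beats Nadia 63–26.
Every option loses at least one head-to-head, so there is no Condorcet winner.

none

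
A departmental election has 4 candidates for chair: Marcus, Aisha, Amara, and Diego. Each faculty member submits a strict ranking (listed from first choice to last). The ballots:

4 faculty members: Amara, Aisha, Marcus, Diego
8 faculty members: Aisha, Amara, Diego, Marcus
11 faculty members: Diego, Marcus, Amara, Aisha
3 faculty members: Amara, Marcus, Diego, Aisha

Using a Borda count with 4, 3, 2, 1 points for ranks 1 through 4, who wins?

Amara

Marcus: 4·2 + 8·1 + 11·3 + 3·3 = 58
Aisha: 4·3 + 8·4 + 11·1 + 3·1 = 58
Amara: 4·4 + 8·3 + 11·2 + 3·4 = 74
Diego: 4·1 + 8·2 + 11·4 + 3·2 = 70
Amara has the highest Borda score (74).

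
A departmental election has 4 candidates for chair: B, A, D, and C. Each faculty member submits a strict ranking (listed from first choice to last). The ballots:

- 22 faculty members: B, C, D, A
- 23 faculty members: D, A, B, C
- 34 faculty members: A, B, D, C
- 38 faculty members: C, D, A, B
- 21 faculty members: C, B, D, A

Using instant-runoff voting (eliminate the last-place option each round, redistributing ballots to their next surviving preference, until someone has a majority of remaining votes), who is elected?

Round 1: B 22, A 34, D 23, C 59. Eliminate B.
Round 2: A 34, D 23, C 81. C has a majority.

C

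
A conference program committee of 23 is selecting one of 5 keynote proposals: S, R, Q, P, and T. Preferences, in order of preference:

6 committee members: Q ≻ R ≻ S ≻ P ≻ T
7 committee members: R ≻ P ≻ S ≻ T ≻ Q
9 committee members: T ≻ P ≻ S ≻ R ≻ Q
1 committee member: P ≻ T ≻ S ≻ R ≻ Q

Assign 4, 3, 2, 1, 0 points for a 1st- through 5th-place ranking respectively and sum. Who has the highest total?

S: 6·2 + 7·2 + 9·2 + 1·2 = 46
R: 6·3 + 7·4 + 9·1 + 1·1 = 56
Q: 6·4 + 7·0 + 9·0 + 1·0 = 24
P: 6·1 + 7·3 + 9·3 + 1·4 = 58
T: 6·0 + 7·1 + 9·4 + 1·3 = 46
P has the highest Borda score (58).

P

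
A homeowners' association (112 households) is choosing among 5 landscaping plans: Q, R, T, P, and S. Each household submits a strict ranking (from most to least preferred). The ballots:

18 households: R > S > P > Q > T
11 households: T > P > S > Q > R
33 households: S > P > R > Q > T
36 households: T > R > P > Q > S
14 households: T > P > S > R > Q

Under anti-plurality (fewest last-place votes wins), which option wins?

P

Last-place votes: Q 14, R 11, T 51, P 0, S 36.
P is ranked last by the fewest voters, so P wins.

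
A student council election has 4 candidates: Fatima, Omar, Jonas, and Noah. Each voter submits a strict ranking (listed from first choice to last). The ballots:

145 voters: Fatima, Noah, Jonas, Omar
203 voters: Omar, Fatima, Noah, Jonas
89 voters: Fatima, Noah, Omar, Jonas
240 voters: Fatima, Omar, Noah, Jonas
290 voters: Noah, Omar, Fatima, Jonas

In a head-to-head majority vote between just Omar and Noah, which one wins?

Voters preferring Omar to Noah: 443; preferring Noah to Omar: 524.
Noah wins the head-to-head.

Noah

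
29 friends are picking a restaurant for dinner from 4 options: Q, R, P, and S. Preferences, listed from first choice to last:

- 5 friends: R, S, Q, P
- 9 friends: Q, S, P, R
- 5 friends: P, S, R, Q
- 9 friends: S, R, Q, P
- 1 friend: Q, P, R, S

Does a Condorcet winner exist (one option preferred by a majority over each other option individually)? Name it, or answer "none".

S vs Q: 19–10 for S.
S vs R: 23–6 for S.
S vs P: 23–6 for S.
S beats every other option head-to-head.

S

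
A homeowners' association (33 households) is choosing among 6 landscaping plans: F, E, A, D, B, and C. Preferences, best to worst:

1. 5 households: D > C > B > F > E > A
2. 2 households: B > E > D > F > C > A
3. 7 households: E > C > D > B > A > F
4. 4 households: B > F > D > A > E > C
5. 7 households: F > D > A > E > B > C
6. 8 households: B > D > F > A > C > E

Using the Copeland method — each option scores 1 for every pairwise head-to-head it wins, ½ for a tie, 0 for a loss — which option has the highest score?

D

F: beats E, A, and C; loses to D and B → score 3.
E: beats C; loses to F, A, D, and B → score 1.
A: beats E and C; loses to F, D, and B → score 2.
D: beats F, E, A, B, and C → score 5.
B: beats F, E, A, and C; loses to D → score 4.
C: loses to F, E, A, D, and B → score 0.
D has the best pairwise record.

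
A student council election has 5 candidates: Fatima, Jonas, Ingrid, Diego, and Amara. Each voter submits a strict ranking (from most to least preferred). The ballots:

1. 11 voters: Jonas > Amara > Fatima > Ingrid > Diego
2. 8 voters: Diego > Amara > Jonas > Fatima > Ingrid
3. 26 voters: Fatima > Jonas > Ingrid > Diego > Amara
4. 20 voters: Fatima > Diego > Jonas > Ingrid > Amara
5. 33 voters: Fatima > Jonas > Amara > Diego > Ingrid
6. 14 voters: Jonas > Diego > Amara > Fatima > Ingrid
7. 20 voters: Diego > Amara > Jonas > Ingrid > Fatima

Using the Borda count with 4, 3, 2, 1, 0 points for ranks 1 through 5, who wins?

Jonas

Fatima: 11·2 + 8·1 + 26·4 + 20·4 + 33·4 + 14·1 + 20·0 = 360
Jonas: 11·4 + 8·2 + 26·3 + 20·2 + 33·3 + 14·4 + 20·2 = 373
Ingrid: 11·1 + 8·0 + 26·2 + 20·1 + 33·0 + 14·0 + 20·1 = 103
Diego: 11·0 + 8·4 + 26·1 + 20·3 + 33·1 + 14·3 + 20·4 = 273
Amara: 11·3 + 8·3 + 26·0 + 20·0 + 33·2 + 14·2 + 20·3 = 211
Jonas has the highest Borda score (373).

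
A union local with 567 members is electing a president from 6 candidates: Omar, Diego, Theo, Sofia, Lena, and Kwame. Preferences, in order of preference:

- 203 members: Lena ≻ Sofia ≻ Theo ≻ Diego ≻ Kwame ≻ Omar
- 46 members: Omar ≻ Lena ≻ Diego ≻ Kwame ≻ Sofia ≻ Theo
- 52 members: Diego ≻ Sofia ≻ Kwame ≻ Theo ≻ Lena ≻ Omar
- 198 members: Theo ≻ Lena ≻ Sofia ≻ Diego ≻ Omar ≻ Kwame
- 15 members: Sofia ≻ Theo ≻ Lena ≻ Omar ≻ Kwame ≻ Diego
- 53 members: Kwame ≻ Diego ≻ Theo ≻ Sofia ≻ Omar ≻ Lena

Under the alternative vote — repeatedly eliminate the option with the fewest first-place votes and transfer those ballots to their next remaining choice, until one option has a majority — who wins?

Theo

Round 1: Omar 46, Diego 52, Theo 198, Sofia 15, Lena 203, Kwame 53. Eliminate Sofia.
Round 2: Omar 46, Diego 52, Theo 213, Lena 203, Kwame 53. Eliminate Omar.
Round 3: Diego 52, Theo 213, Lena 249, Kwame 53. Eliminate Diego.
Round 4: Theo 213, Lena 249, Kwame 105. Eliminate Kwame.
Round 5: Theo 318, Lena 249. Theo has a majority.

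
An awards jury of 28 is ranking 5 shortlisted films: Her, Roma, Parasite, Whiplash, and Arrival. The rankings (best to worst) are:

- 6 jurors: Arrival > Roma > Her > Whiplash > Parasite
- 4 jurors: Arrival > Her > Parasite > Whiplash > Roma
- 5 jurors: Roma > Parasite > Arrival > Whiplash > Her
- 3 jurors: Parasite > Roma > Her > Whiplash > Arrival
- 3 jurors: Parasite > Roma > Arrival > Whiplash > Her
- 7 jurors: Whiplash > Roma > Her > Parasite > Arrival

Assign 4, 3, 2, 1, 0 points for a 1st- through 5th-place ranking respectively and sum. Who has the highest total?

Roma

Her: 6·2 + 4·3 + 5·0 + 3·2 + 3·0 + 7·2 = 44
Roma: 6·3 + 4·0 + 5·4 + 3·3 + 3·3 + 7·3 = 77
Parasite: 6·0 + 4·2 + 5·3 + 3·4 + 3·4 + 7·1 = 54
Whiplash: 6·1 + 4·1 + 5·1 + 3·1 + 3·1 + 7·4 = 49
Arrival: 6·4 + 4·4 + 5·2 + 3·0 + 3·2 + 7·0 = 56
Roma has the highest Borda score (77).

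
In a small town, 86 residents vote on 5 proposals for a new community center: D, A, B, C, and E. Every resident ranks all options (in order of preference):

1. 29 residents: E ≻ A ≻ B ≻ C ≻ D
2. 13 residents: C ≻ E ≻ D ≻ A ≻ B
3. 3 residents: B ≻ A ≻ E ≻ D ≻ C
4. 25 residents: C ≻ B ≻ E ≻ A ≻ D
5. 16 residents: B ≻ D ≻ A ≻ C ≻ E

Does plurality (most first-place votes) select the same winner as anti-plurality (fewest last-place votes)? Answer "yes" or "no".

no

Plurality — first-place votes: D 0, A 0, B 19, C 38, E 29. Winner: C.
Anti-plurality — last-place votes: D 54, A 0, B 13, C 3, E 16. Winner: A.
The two methods disagree.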